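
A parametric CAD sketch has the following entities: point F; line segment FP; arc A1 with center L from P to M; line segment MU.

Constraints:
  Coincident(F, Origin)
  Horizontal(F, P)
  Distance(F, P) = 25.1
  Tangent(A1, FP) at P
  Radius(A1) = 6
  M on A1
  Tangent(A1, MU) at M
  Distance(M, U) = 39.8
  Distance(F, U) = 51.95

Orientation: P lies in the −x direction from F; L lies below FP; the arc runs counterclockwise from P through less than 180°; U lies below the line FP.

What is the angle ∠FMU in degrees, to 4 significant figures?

92.34°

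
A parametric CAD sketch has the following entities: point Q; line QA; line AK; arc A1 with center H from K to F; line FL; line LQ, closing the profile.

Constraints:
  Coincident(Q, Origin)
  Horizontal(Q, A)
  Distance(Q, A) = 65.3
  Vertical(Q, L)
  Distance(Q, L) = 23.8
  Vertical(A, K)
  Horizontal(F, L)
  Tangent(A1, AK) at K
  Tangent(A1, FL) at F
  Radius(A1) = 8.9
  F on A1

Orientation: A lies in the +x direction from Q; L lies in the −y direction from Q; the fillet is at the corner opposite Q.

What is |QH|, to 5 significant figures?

58.335

Q is at the origin; Q and A share the same y with |QA| = 65.3 and A on the +x side, so A = (65.300, 0.0000). Q and L share the same x with |QL| = 23.8 and L on the −y side, so L = (0.0000, -23.800). The virtual corner opposite Q is at (65.300, -23.800). The tangent condition forces HK to be normal to AK and A1 meets FL tangentially, so HF is at right angles to FL, with radius 8.9, so the center H sits 8.9 in from both sides at H = (56.400, -14.900). Then |QH| = |H − Q| = 58.335.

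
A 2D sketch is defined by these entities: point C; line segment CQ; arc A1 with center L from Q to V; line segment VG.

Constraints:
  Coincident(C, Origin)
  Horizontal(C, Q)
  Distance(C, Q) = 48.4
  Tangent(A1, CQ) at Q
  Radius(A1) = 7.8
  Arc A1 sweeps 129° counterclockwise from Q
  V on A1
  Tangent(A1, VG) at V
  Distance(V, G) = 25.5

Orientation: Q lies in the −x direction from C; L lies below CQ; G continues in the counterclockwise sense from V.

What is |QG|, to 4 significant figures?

34.02

C is at the origin; CQ is horizontal with |CQ| = 48.4 and Q on the −x side, so Q = (-48.40, 0.000). Since A1 is tangent to CQ there, LQ ⟂ CQ, so L = Q + (0, -7.8) = (-48.40, -7.800). On A1, Q sits at bearing 90° from L; a 129° counterclockwise sweep puts V at bearing 219°, so V = L + 7.8·(cos 219°, sin 219°) = (-54.46, -12.71). The tangent condition forces LV to be normal to VG, so VG runs along (−sin 219°, cos 219°); with |VG| = 25.5, G = (-38.41, -32.53). Then |QG| = |G − Q| = 34.02.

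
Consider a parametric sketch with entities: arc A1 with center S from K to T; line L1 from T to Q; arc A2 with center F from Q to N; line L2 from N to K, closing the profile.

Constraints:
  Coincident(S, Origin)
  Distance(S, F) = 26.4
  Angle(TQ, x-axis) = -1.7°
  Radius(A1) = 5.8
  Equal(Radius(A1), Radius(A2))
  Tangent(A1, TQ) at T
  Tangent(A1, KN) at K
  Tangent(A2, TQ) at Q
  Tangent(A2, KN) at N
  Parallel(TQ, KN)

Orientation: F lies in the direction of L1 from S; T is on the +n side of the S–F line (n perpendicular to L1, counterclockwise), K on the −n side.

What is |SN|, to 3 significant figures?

27.0

The slot axis is L1's direction at -1.7°, so u = (cos -1.7°, sin -1.7°) = (1.00, -0.0297) and n = (−sin -1.7°, cos -1.7°) = (0.0297, 1.00). S is at the origin and F lies 26.4 along u from S, so F = 26.4·u = (26.4, -0.783). Tangency of A1 to both parallel lines with radius 5.8 puts T and K at S ± 5.8·n: T = (0.172, 5.80), K = (-0.172, -5.80). Equal radii place Q and N the same way about F: Q = F + 5.8·n = (26.6, 5.01), N = F − 5.8·n = (26.2, -6.58). Then |SN| = |N − S| = 27.0.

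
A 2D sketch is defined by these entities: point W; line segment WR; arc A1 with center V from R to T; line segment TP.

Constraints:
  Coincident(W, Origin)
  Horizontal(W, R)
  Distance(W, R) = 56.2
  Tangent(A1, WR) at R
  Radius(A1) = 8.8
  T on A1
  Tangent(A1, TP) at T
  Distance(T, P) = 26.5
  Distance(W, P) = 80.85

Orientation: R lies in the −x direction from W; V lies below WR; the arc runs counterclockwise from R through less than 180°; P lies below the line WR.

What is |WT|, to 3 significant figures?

64.4

W is at the origin; W and R share the same y with |WR| = 56.2 and R on the −x side, so R = (-56.2, 0.00). The tangent condition forces VR to be normal to WR, so V = R + (0, -8.8) = (-56.2, -8.80). Since VT ⟂ TP (tangency), |VP| = √(8.8² + 26.5²) = 27.9 regardless of where T sits on A1. So P lies on both circle(W, 80.85) and circle(V, 27.9); the below-WR intersection is P = (-75.5, -29.0). T is the foot of the tangent from P: T = (-64.2, -5.05).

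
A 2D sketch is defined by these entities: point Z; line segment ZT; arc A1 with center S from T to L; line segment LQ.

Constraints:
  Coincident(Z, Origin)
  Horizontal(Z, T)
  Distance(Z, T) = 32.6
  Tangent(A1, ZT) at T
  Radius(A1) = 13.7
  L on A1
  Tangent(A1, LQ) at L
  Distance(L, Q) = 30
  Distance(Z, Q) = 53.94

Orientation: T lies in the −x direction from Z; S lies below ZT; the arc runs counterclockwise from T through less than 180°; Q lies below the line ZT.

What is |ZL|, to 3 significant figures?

48.9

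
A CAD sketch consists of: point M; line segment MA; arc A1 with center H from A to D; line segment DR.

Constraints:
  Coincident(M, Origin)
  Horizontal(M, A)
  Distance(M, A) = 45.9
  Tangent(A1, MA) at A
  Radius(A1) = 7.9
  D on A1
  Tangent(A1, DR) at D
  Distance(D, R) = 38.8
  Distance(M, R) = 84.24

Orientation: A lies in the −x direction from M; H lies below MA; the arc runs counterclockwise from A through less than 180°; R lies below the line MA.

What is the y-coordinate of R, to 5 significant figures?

-30.129

M is at the origin; M and A share the same y with |MA| = 45.9 and A on the −x side, so A = (-45.900, 0.0000). A1 meets MA tangentially, so HA is at right angles to MA, so H = A + (0, -7.9) = (-45.900, -7.9000). Since HD ⟂ DR (tangency), |HR| = √(7.9² + 38.8²) = 39.596 regardless of where D sits on A1. So R lies on both circle(M, 84.24) and circle(H, 39.596); the below-MA intersection is R = (-78.668, -30.129). D is the foot of the tangent from R: D = (-51.550, -2.3786).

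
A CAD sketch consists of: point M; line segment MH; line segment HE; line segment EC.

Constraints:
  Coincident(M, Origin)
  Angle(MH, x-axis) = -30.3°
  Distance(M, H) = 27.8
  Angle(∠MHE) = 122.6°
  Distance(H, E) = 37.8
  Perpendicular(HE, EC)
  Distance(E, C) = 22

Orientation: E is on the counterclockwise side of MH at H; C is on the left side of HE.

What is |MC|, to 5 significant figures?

52.797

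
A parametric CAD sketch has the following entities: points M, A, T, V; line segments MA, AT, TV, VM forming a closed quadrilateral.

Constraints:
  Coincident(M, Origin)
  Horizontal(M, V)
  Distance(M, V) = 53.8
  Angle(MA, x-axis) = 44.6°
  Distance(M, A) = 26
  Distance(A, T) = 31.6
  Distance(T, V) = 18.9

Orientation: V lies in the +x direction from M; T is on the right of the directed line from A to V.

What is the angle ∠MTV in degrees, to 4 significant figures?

144.1°

M is at the origin; MV is horizontal with |MV| = 53.8 and V in +x, so V = (53.8, 0). MA runs at 44.6° with |MA| = 26.0, so A = (18.51, 18.26). T is determined by |AT| = 31.6 and |TV| = 18.9 together: it lies at the intersection of circle(A, 31.6) and circle(V, 18.9). With |AV| = 39.73, the foot of the radical line on AV is 27.94 from A and the perpendicular offset is √(31.6² − 27.94²) = 14.77. Taking the right-of-AV solution: T = (36.54, -7.698).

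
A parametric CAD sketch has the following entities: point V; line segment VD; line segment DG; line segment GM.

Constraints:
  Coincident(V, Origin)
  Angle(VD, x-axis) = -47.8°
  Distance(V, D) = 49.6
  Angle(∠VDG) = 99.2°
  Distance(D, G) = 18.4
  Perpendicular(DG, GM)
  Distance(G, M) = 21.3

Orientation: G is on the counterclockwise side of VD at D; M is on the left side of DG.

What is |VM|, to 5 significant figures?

38.190

∠VDG = 99.2°, so DG runs at -47.8° + (180° − 99.2°) = 33.000° from the x-axis; with |DG| = 18.4, G = D + 18.4·(cos 33.000°, sin 33.000°) = (48.749, -26.723). DG is perpendicular to GM; with |GM| = 21.3 on the left of DG, M = G + 21.3·(-0.54464, 0.83867) = (37.148, -8.8589). Then |VM| = |M − V| = 38.190.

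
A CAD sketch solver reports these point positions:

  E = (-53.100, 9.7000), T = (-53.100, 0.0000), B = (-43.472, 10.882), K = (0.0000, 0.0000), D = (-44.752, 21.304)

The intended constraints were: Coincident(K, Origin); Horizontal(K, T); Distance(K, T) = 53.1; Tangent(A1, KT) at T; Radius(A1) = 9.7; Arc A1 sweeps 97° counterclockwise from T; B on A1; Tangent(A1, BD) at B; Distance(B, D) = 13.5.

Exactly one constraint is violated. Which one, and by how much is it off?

Distance(B, D) = 13.5 — off by 3.00.

K = (0.00, 0.00) ✓; K.y = 0.00, T.y = 0.00 ✓; |KT| = 53.10 ✓; ∠(ET, TK) = 90.00° ✓; |ET| = 9.700 ✓; bearing(E→B) − bearing(E→T) = 97.00° ✓; |EB| = 9.700 ✓; ∠(EB, BD) = 90.00° ✓; |BD| = 10.50 ✗.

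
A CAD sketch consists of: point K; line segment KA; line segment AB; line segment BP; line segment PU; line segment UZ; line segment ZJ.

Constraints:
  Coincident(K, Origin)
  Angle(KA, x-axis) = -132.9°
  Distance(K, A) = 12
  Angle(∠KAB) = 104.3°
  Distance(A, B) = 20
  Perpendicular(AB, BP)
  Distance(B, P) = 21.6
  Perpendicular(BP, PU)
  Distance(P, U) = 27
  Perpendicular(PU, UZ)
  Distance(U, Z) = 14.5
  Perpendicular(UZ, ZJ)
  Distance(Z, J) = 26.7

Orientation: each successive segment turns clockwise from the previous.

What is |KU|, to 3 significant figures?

10.8

K is at the origin; KA runs at -132.9° with length 12.0, so A = (-8.17, -8.79). ∠KAB = 104.3° gives AB at 151° from the x-axis; with |AB| = 20.0, B = (-25.7, 0.783). AB ⟂ BP, so BP runs at 61.4°; with |BP| = 21.6, P = (-15.4, 19.7). BP is perpendicular to PU, so PU runs at -28.6°; with |PU| = 27.0, U = (8.32, 6.82). Then |KU| = |U − K| = 10.8.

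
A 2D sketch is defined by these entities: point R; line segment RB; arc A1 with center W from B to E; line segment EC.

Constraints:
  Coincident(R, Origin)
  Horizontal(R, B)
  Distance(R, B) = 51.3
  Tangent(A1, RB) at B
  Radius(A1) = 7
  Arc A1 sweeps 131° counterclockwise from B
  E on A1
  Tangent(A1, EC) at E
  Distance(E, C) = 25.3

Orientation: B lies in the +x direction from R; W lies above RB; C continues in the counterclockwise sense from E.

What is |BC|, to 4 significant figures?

32.71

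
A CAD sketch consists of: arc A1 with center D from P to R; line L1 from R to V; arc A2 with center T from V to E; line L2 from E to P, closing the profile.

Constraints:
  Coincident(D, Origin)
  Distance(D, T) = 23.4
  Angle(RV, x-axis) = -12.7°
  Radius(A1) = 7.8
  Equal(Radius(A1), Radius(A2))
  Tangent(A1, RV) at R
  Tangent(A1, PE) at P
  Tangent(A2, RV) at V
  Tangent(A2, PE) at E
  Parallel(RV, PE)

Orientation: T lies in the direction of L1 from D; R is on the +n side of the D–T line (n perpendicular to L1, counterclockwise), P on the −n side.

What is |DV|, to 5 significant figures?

24.666

The slot axis is L1's direction at -12.7°, so u = (cos -12.7°, sin -12.7°) = (0.97553, -0.21985) and n = (−sin -12.7°, cos -12.7°) = (0.21985, 0.97553). D is at the origin and T lies 23.4 along u from D, so T = 23.4·u = (22.828, -5.1444). Tangency of A1 to both parallel lines with radius 7.8 puts R and P at D ± 7.8·n: R = (1.7148, 7.6092), P = (-1.7148, -7.6092). Equal radii place V and E the same way about T: V = T + 7.8·n = (24.542, 2.4648), E = T − 7.8·n = (21.113, -12.754). Then |DV| = |V − D| = 24.666.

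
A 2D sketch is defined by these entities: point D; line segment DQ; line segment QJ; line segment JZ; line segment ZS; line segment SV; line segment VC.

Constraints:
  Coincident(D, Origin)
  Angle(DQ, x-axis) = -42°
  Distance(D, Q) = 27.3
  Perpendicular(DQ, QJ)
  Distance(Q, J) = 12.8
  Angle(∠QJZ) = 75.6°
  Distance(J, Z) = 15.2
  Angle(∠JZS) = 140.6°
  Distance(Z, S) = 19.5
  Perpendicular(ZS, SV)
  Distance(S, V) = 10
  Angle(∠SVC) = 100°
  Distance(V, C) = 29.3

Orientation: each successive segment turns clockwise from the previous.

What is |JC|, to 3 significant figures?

5.94

D is at the origin; DQ runs at -42.0° with length 27.3, so Q = (20.3, -18.3). The perpendicularity gives QJ at right angles to DQ, so QJ runs at -132°; with |QJ| = 12.8, J = (11.7, -27.8). ∠QJZ = 75.6° gives JZ at 124° from the x-axis; with |JZ| = 15.2, Z = (3.31, -15.1). ∠JZS = 140.6° gives ZS at 84.2° from the x-axis; with |ZS| = 19.5, S = (5.28, 4.28). ZS ⟂ SV, so SV runs at -5.80°; with |SV| = 10.0, V = (15.2, 3.27). ∠SVC = 100.0° gives VC at -85.8° from the x-axis; with |VC| = 29.3, C = (17.4, -26.0). Then |JC| = |C − J| = 5.94.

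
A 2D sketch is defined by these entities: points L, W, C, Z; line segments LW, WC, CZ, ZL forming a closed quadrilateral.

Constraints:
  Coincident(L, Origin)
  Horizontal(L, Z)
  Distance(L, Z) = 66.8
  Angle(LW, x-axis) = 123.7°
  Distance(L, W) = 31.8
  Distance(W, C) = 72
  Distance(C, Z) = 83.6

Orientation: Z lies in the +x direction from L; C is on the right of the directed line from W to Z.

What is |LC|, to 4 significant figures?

44.45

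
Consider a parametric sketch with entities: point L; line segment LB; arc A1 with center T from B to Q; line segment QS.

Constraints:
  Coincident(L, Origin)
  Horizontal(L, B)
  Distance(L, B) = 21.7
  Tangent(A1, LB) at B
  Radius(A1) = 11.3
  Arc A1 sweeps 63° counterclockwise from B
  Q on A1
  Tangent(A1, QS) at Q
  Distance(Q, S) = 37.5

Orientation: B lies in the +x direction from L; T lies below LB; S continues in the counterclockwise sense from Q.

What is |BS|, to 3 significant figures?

48.0

On A1, B sits at bearing 90° from T; a 63° counterclockwise sweep puts Q at bearing 153°, so Q = T + 11.3·(cos 153°, sin 153°) = (11.6, -6.17). The tangent condition forces TQ to be normal to QS, so QS runs along (−sin 153°, cos 153°); with |QS| = 37.5, S = (-5.39, -39.6). Then |BS| = |S − B| = 48.0.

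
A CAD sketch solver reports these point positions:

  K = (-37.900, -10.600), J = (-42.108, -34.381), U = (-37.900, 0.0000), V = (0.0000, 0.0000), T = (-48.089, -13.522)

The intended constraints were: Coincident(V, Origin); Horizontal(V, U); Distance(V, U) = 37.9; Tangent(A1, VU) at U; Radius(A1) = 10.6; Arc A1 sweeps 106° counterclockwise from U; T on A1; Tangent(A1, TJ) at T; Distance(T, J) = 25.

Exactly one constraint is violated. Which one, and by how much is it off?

Distance(T, J) = 25 — off by 3.30.

V = (0.00, 0.00) ✓; V.y = 0.00, U.y = 0.00 ✓; |VU| = 37.90 ✓; ∠(KU, UV) = 90.00° ✓; |KU| = 10.60 ✓; bearing(K→T) − bearing(K→U) = 106.0° ✓; |KT| = 10.60 ✓; ∠(KT, TJ) = 90.00° ✓; |TJ| = 21.70 ✗.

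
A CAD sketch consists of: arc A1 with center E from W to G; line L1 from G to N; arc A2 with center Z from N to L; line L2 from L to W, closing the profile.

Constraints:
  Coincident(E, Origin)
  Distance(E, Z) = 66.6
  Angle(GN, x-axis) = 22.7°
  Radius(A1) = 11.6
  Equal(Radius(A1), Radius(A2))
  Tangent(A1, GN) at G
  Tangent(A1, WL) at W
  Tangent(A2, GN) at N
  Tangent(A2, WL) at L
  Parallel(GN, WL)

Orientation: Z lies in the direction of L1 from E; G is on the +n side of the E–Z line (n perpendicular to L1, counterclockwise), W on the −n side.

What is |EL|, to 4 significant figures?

67.60

Tangency of A1 to both parallel lines with radius 11.6 puts G and W at E ± 11.6·n: G = (-4.477, 10.70), W = (4.477, -10.70). Equal radii place N and L the same way about Z: N = Z + 11.6·n = (56.96, 36.40), L = Z − 11.6·n = (65.92, 15.00). Then |EL| = |L − E| = 67.60.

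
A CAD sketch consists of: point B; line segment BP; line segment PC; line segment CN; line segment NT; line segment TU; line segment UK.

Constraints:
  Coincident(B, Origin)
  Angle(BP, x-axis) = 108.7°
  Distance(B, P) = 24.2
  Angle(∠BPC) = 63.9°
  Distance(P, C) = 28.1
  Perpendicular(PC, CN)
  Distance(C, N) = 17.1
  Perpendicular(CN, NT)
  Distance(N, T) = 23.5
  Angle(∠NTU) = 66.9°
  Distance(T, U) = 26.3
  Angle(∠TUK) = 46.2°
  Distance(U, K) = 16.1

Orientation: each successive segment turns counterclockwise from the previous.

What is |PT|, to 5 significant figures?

17.708

B is at the origin; BP runs at 108.7° with length 24.2, so P = (-7.7588, 22.922). ∠BPC = 63.9° gives PC at -135.20° from the x-axis; with |PC| = 28.1, C = (-27.698, 3.1223). The perpendicularity gives CN at right angles to PC, so CN runs at -45.200°; with |CN| = 17.1, N = (-15.649, -9.0114). The perpendicularity gives NT at right angles to CN, so NT runs at 44.800°; with |NT| = 23.5, T = (1.0264, 7.5475). Then |PT| = |T − P| = 17.708.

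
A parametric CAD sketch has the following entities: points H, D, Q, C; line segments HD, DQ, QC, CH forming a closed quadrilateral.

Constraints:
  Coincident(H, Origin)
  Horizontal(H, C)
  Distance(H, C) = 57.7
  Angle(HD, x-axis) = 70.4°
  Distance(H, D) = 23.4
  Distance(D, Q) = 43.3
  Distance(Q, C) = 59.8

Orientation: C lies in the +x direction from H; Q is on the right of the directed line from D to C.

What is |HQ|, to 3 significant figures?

20.9

H is at the origin; H and C share the same y with |HC| = 57.7 and C in +x, so C = (57.7, 0). HD runs at 70.4° with |HD| = 23.4, so D = (7.85, 22.0). Q is determined by |DQ| = 43.3 and |QC| = 59.8 together: it lies at the intersection of circle(D, 43.3) and circle(C, 59.8). With |DC| = 54.5, the foot of the radical line on DC is 11.6 from D and the perpendicular offset is √(43.3² − 11.6²) = 41.7. Taking the right-of-DC solution: Q = (1.64, -20.8).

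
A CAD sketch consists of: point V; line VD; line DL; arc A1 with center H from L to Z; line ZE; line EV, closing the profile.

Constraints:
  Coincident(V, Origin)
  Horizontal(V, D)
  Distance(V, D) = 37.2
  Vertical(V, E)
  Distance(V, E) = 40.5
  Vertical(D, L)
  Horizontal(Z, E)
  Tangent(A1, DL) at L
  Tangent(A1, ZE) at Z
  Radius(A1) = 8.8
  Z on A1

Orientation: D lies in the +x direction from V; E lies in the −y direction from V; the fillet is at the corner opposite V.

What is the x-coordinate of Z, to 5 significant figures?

28.400

V is at the origin; VD is horizontal with |VD| = 37.2 and D on the +x side, so D = (37.200, 0.0000). V and E share the same x with |VE| = 40.5 and E on the −y side, so E = (0.0000, -40.500). The virtual corner opposite V is at (37.200, -40.500). A1 meets DL tangentially, so HL is at right angles to DL and since A1 is tangent to ZE there, HZ ⟂ ZE, with radius 8.8, so the center H sits 8.8 in from both sides at H = (28.400, -31.700). That places the tangent points at L = (37.200, -31.700) on DL and Z = (28.400, -40.500) on ZE. So Z.x = 28.400.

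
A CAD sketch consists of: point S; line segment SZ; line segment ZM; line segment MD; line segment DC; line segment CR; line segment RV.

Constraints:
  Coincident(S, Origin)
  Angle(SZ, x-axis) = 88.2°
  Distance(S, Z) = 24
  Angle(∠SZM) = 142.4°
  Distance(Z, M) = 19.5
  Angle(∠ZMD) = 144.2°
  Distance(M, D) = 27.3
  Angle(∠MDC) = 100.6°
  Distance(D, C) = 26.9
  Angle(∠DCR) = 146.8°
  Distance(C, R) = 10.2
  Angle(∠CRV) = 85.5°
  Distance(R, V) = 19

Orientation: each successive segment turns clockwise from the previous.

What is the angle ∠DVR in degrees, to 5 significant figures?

86.816°

S is at the origin; SZ runs at 88.2° with length 24.0, so Z = (0.75386, 23.988). ∠SZM = 142.4° gives ZM at 50.600° from the x-axis; with |ZM| = 19.5, M = (13.131, 39.056). ∠ZMD = 144.2° gives MD at 14.800° from the x-axis; with |MD| = 27.3, D = (39.525, 46.030). ∠MDC = 100.6° gives DC at -64.600° from the x-axis; with |DC| = 26.9, C = (51.064, 21.730). ∠DCR = 146.8° gives CR at -97.800° from the x-axis; with |CR| = 10.2, R = (49.679, 11.625). ∠CRV = 85.5° gives RV at 167.70° from the x-axis; with |RV| = 19.0, V = (31.116, 15.672). Then cos ∠DVR = VD·VR / (|VD||VR|), giving 86.816°.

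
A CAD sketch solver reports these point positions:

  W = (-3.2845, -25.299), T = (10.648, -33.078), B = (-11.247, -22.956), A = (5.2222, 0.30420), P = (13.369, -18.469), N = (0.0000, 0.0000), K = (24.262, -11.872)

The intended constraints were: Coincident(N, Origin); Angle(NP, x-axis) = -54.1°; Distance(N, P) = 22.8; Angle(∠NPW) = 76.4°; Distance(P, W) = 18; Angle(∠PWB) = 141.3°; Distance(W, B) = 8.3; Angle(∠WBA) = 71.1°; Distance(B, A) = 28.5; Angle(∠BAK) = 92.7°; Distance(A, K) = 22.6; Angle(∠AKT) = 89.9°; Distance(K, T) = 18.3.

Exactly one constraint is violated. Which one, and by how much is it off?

Distance(K, T) = 18.3 — off by 6.90.

N = (0.00, 0.00) ✓; NP at -54.10° ✓; |NP| = 22.80 ✓; ∠NPW = 76.40° ✓; |PW| = 18.00 ✓; ∠PWB = 141.3° ✓; |WB| = 8.300 ✓; ∠WBA = 71.10° ✓; |BA| = 28.50 ✓; ∠BAK = 92.70° ✓; |AK| = 22.60 ✓; ∠AKT = 89.90° ✓; |KT| = 25.20 ✗.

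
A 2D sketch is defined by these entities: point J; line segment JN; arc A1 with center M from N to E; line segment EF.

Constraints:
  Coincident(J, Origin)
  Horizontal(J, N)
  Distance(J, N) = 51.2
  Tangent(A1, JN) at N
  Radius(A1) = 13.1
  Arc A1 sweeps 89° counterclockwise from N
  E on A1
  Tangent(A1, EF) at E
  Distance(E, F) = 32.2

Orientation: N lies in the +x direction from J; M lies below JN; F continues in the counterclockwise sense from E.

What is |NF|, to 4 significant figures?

47.09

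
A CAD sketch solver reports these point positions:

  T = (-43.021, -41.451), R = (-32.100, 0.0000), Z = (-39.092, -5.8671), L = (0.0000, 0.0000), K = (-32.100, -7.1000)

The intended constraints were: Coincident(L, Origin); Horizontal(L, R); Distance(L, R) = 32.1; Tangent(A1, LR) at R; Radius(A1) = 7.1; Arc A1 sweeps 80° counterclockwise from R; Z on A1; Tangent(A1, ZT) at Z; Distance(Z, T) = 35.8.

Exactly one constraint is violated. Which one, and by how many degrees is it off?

Tangent(A1, ZT) at Z — off by 3.70°.

L = (0.00, 0.00) ✓; L.y = 0.00, R.y = 0.00 ✓; |LR| = 32.10 ✓; ∠(KR, RL) = 90.00° ✓; |KR| = 7.100 ✓; bearing(K→Z) − bearing(K→R) = 80.00° ✓; |KZ| = 7.100 ✓; ∠(KZ, ZT) = 86.30° ✗; |ZT| = 35.80 ✓.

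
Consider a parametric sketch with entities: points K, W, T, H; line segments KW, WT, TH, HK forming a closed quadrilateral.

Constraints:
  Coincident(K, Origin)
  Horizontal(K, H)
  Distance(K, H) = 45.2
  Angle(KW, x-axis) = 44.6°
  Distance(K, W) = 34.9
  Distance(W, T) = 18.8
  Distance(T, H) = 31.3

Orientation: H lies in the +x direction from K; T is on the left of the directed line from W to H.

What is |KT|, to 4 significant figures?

52.65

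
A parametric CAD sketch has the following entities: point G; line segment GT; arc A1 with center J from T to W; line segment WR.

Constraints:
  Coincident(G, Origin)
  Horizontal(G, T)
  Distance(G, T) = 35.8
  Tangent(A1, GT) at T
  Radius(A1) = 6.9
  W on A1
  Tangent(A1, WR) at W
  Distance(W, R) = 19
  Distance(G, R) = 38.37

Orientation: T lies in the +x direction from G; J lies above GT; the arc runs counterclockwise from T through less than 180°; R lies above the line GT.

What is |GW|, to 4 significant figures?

42.56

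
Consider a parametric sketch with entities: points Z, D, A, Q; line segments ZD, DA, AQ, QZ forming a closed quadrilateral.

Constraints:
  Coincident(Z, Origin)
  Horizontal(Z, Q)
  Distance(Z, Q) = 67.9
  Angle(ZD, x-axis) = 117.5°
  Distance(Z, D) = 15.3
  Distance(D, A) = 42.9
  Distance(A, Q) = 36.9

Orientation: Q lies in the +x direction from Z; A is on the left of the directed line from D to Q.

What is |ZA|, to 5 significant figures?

39.853

Z is at the origin; Z and Q share the same y with |ZQ| = 67.9 and Q in +x, so Q = (67.9, 0). ZD runs at 117.5° with |ZD| = 15.3, so D = (-7.0648, 13.571). A is determined by |DA| = 42.9 and |AQ| = 36.9 together: it lies at the intersection of circle(D, 42.9) and circle(Q, 36.9). With |DQ| = 76.183, the foot of the radical line on DQ is 41.234 from D and the perpendicular offset is √(42.9² − 41.234²) = 11.839. Taking the left-of-DQ solution: A = (35.619, 17.875).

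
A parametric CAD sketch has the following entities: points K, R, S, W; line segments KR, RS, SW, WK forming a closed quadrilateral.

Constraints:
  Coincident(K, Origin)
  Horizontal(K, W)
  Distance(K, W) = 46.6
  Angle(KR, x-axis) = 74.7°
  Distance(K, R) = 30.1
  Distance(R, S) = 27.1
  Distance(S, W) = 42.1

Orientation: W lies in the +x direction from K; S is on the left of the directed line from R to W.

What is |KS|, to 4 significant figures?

51.57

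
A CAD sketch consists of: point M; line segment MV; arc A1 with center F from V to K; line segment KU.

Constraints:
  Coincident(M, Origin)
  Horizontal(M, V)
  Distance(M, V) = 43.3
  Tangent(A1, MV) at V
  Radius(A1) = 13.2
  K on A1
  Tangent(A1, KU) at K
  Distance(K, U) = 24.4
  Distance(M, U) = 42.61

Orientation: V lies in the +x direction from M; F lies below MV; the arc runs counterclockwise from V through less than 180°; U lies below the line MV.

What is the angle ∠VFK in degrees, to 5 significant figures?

77.918°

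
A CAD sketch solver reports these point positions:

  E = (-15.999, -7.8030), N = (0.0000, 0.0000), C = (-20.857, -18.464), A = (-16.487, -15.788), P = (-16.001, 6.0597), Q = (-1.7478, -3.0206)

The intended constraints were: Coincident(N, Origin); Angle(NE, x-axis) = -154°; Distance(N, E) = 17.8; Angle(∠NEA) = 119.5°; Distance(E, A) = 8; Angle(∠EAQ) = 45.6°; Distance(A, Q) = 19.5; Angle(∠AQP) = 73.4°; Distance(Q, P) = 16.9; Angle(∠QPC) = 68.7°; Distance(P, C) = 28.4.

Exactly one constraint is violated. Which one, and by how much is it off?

Distance(P, C) = 28.4 — off by 3.40.

N = (0.00, 0.00) ✓; NE at -154.0° ✓; |NE| = 17.80 ✓; ∠NEA = 119.5° ✓; |EA| = 8.000 ✓; ∠EAQ = 45.60° ✓; |AQ| = 19.50 ✓; ∠AQP = 73.40° ✓; |QP| = 16.90 ✓; ∠QPC = 68.70° ✓; |PC| = 25.00 ✗.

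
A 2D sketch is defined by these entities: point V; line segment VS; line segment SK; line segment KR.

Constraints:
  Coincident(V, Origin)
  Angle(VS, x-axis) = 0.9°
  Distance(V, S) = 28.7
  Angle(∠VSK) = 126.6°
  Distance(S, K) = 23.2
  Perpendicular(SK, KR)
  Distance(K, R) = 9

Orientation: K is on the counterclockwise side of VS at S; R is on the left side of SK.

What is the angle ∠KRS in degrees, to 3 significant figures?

68.8°

V is at the origin; VS runs at 0.9° with length 28.7, so S = 28.7·(cos 0.9°, sin 0.9°) = (28.7, 0.451). ∠VSK = 126.6°, so SK runs at 0.9° + (180° − 126.6°) = 54.3° from the x-axis; with |SK| = 23.2, K = S + 23.2·(cos 54.3°, sin 54.3°) = (42.2, 19.3). SK is perpendicular to KR; with |KR| = 9.0 on the left of SK, R = K + 9.0·(-0.812, 0.584) = (34.9, 24.5). Then cos ∠KRS = RK·RS / (|RK||RS|), giving 68.8°.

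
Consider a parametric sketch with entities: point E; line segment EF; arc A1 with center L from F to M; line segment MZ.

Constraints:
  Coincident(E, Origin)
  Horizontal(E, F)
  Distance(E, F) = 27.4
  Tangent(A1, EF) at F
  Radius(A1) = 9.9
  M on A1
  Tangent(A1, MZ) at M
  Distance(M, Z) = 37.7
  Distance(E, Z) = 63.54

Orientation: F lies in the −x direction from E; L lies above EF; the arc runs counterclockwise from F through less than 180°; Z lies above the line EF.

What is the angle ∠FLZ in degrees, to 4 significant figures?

152.6°

Checks: |LM| = 9.900 ✓; ∠(LM, MZ) = 90.00° ✓; |MZ| = 37.70 ✓; |EZ| = 63.54 ✓.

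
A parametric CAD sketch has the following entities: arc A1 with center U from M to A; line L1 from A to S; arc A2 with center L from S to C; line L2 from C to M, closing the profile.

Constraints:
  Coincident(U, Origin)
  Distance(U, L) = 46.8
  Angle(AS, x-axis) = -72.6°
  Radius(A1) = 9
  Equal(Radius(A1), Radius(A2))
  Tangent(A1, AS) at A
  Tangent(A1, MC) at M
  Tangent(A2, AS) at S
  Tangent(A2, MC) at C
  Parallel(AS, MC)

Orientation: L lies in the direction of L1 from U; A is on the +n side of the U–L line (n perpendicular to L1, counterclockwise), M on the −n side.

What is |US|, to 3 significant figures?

47.7

The slot axis is L1's direction at -72.6°, so u = (cos -72.6°, sin -72.6°) = (0.299, -0.954) and n = (−sin -72.6°, cos -72.6°) = (0.954, 0.299). U is at the origin and L lies 46.8 along u from U, so L = 46.8·u = (14.0, -44.7). Tangency of A1 to both parallel lines with radius 9.0 puts A and M at U ± 9.0·n: A = (8.59, 2.69), M = (-8.59, -2.69). Equal radii place S and C the same way about L: S = L + 9.0·n = (22.6, -42.0), C = L − 9.0·n = (5.41, -47.3). Then |US| = |S − U| = 47.7.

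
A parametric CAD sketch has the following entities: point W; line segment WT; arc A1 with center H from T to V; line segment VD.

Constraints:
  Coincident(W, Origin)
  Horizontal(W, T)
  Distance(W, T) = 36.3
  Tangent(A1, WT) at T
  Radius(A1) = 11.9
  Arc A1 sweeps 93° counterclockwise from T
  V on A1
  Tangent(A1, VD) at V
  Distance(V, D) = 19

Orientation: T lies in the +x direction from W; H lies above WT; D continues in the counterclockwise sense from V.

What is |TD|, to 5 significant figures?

33.326

On A1, T sits at bearing -90° from H; a 93° counterclockwise sweep puts V at bearing 3°, so V = H + 11.9·(cos 3°, sin 3°) = (48.184, 12.523). The tangent condition forces HV to be normal to VD, so VD runs along (−sin 3°, cos 3°); with |VD| = 19.0, D = (47.189, 31.497). Then |TD| = |D − T| = 33.326.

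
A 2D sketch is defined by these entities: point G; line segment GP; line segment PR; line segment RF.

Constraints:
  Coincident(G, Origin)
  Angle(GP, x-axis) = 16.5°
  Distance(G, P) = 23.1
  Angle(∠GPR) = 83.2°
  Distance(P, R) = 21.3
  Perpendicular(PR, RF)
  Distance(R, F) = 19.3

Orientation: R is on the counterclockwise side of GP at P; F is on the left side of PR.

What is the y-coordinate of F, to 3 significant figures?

18.5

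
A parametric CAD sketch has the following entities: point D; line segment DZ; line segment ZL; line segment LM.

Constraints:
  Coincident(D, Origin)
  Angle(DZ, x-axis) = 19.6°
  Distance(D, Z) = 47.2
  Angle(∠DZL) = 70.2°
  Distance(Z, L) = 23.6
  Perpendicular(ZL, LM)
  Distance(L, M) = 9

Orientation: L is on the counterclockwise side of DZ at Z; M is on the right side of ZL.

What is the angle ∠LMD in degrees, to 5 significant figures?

8.1108°

D is at the origin; DZ runs at 19.6° with length 47.2, so Z = 47.2·(cos 19.6°, sin 19.6°) = (44.465, 15.833). ∠DZL = 70.2°, so ZL runs at 19.6° + (180° − 70.2°) = 129.40° from the x-axis; with |ZL| = 23.6, L = Z + 23.6·(cos 129.40°, sin 129.40°) = (29.485, 34.070). ZL is perpendicular to LM; with |LM| = 9.0 on the right of ZL, M = L + 9.0·(0.77273, 0.63473) = (36.440, 39.782). Then cos ∠LMD = ML·MD / (|ML||MD|), giving 8.1108°.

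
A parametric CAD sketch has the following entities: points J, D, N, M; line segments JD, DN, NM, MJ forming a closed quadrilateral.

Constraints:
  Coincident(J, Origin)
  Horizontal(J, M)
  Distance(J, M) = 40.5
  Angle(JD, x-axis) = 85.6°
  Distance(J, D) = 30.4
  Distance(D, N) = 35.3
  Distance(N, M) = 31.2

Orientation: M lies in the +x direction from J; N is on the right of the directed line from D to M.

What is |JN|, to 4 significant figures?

10.48

J is at the origin; JM is horizontal with |JM| = 40.5 and M in +x, so M = (40.5, 0). JD runs at 85.6° with |JD| = 30.4, so D = (2.332, 30.31). N is determined by |DN| = 35.3 and |NM| = 31.2 together: it lies at the intersection of circle(D, 35.3) and circle(M, 31.2). With |DM| = 48.74, the foot of the radical line on DM is 27.17 from D and the perpendicular offset is √(35.3² − 27.17²) = 22.54. Taking the right-of-DM solution: N = (9.589, -4.236).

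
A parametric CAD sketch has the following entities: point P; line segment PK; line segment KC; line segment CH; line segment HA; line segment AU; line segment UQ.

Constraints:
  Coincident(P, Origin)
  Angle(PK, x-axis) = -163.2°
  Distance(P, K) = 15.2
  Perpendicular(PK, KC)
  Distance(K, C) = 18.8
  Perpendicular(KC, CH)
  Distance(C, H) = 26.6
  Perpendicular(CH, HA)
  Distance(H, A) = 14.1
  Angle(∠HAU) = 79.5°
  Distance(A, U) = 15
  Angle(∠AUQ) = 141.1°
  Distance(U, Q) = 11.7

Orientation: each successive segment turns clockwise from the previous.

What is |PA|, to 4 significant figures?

12.33

KC ⟂ CH, so CH runs at 16.80°; with |CH| = 26.6, H = (5.480, 21.29). CH ⟂ HA, so HA runs at -73.20°; with |HA| = 14.1, A = (9.555, 7.794). Then |PA| = |A − P| = 12.33.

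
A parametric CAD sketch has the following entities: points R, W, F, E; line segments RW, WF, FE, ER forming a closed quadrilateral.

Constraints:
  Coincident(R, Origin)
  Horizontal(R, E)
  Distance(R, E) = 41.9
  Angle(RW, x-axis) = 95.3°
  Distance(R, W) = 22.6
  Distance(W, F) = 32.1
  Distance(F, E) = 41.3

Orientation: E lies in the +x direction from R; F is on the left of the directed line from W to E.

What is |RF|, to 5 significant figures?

46.110

Checks: |WF| = 32.10 ✓; |FE| = 41.30 ✓.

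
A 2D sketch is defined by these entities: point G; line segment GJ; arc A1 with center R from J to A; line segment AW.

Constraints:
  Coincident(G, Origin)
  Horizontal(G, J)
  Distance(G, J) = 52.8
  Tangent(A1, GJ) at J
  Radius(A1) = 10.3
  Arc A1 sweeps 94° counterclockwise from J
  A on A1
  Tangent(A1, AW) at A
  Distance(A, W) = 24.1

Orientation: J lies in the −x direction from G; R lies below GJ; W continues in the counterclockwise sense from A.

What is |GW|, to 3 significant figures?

70.7

On A1, J sits at bearing 90° from R; a 94° counterclockwise sweep puts A at bearing 184°, so A = R + 10.3·(cos 184°, sin 184°) = (-63.1, -11.0). Since A1 is tangent to AW there, RA ⟂ AW, so AW runs along (−sin 184°, cos 184°); with |AW| = 24.1, W = (-61.4, -35.1). Then |GW| = |W − G| = 70.7.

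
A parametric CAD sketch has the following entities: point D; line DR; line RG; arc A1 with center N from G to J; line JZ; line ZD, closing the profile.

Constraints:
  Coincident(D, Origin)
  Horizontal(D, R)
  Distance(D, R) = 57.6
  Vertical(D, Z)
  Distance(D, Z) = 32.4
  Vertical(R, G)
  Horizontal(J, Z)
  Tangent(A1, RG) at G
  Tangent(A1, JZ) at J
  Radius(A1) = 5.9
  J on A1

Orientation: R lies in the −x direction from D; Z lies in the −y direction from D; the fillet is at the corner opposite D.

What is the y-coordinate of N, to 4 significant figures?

-26.50

D is at the origin; D and R share the same y with |DR| = 57.6 and R on the −x side, so R = (-57.60, 0.000). D and Z share the same x with |DZ| = 32.4 and Z on the −y side, so Z = (0.000, -32.40). The virtual corner opposite D is at (-57.60, -32.40). Tangency of A1 to RG means the radius NG is perpendicular to RG and since A1 is tangent to JZ there, NJ ⟂ JZ, with radius 5.9, so the center N sits 5.9 in from both sides at N = (-51.70, -26.50). So N.y = -26.50.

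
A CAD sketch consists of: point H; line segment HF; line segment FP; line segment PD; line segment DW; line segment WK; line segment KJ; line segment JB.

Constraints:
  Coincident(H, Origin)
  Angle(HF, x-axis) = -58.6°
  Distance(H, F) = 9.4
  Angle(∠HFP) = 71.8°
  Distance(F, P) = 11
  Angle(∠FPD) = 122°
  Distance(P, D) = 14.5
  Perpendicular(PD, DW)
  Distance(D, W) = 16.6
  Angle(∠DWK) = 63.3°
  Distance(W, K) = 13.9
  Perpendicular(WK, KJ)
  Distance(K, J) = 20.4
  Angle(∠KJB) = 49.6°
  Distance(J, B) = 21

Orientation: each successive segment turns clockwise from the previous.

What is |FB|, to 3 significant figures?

25.3

The perpendicularity gives KJ at right angles to WK, so KJ runs at -162°; with |KJ| = 20.4, J = (-19.3, -8.19). ∠KJB = 49.6° gives JB at 68.1° from the x-axis; with |JB| = 21.0, B = (-11.5, 11.3). Then |FB| = |B − F| = 25.3.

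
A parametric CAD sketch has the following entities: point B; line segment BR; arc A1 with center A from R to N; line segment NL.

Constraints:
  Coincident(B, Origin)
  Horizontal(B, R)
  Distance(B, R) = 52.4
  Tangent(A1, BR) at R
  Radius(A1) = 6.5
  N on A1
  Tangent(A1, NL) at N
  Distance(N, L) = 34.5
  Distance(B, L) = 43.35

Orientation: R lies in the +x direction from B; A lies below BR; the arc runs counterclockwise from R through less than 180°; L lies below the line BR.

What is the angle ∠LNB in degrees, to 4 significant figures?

62.09°

Checks: |AN| = 6.500 ✓; ∠(AN, NL) = 90.00° ✓; |NL| = 34.50 ✓; |BL| = 43.35 ✓.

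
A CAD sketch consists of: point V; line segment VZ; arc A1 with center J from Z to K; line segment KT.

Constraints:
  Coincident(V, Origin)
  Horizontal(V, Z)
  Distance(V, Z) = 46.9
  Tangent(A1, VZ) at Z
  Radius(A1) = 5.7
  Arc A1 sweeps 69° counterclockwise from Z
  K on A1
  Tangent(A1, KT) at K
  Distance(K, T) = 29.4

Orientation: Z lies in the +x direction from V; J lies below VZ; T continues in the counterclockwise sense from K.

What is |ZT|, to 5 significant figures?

34.913

V is at the origin; V and Z share the same y with |VZ| = 46.9 and Z on the +x side, so Z = (46.900, 0.0000). A1 meets VZ tangentially, so JZ is at right angles to VZ, so J = Z + (0, -5.7) = (46.900, -5.7000). On A1, Z sits at bearing 90° from J; a 69° counterclockwise sweep puts K at bearing 159°, so K = J + 5.7·(cos 159°, sin 159°) = (41.579, -3.6573). Since A1 is tangent to KT there, JK ⟂ KT, so KT runs along (−sin 159°, cos 159°); with |KT| = 29.4, T = (31.043, -31.105). Then |ZT| = |T − Z| = 34.913.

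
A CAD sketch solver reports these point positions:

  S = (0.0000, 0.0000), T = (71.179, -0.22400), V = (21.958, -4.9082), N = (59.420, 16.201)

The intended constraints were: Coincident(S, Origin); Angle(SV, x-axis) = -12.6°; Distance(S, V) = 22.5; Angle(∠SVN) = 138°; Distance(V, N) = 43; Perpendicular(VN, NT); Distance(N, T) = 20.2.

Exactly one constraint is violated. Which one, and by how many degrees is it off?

Perpendicular(VN, NT) — off by 6.20°.

S = (0.00, 0.00) ✓; SV at -12.60° ✓; |SV| = 22.50 ✓; ∠SVN = 138.0° ✓; |VN| = 43.00 ✓; ∠(VN, NT) = 83.80° ✗; |NT| = 20.20 ✓.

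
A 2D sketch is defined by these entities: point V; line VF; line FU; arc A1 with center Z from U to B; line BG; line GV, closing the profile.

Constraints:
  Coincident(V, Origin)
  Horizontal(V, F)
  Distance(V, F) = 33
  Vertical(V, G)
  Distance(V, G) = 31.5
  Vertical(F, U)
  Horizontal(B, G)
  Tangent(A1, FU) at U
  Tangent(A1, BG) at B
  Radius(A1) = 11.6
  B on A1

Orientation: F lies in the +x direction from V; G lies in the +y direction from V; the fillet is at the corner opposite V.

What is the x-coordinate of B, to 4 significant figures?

21.40

V is at the origin; VF is horizontal with |VF| = 33.0 and F on the +x side, so F = (33.00, 0.000). VG is vertical with |VG| = 31.5 and G on the +y side, so G = (0.000, 31.50). The virtual corner opposite V is at (33.00, 31.50). Tangency of A1 to FU means the radius ZU is perpendicular to FU and the tangent condition forces ZB to be normal to BG, with radius 11.6, so the center Z sits 11.6 in from both sides at Z = (21.40, 19.90). That places the tangent points at U = (33.00, 19.90) on FU and B = (21.40, 31.50) on BG. So B.x = 21.40.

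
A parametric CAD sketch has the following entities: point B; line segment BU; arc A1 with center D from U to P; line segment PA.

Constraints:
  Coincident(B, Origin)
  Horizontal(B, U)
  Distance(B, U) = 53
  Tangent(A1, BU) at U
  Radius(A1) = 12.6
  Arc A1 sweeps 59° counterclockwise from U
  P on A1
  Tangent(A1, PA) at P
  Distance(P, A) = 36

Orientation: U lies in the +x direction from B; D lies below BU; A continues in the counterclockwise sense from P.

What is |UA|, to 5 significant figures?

47.198

On A1, U sits at bearing 90° from D; a 59° counterclockwise sweep puts P at bearing 149°, so P = D + 12.6·(cos 149°, sin 149°) = (42.200, -6.1105). Tangency of A1 to PA means the radius DP is perpendicular to PA, so PA runs along (−sin 149°, cos 149°); with |PA| = 36.0, A = (23.658, -36.969). Then |UA| = |A − U| = 47.198.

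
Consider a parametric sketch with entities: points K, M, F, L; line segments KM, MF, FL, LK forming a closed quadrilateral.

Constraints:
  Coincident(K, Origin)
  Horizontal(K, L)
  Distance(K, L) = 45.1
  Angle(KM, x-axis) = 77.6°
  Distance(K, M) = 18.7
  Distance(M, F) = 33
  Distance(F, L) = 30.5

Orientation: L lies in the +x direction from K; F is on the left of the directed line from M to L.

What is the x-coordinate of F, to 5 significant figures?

35.264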